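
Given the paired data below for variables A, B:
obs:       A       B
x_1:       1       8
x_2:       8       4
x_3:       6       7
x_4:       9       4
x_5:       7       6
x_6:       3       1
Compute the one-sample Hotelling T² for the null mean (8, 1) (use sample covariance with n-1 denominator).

Step 1 — sample mean vector:
  mean(A) = (1 + 8 + 6 + 9 + 7 + 3) / 6 = 34/6 = 5.6667
  mean(B) = (8 + 4 + 7 + 4 + 6 + 1) / 6 = 30/6 = 5
  x̄ = (5.6667, 5),  deviation x̄ - mu_0 = (5.6667, 5) - (8, 1) = (-2.3333, 4).

Step 2 — sample covariance matrix, S[i,j] = (1/(n-1)) · Σ_k (x_{k,i} - mean_i) · (x_{k,j} - mean_j), divisor n-1 = 5:
  S[A,A] = ((-4.6667)·(-4.6667) + (2.3333)·(2.3333) + (0.3333)·(0.3333) + (3.3333)·(3.3333) + (1.3333)·(1.3333) + (-2.6667)·(-2.6667)) / 5 = 47.3333/5 = 9.4667
  S[A,B] = ((-4.6667)·(3) + (2.3333)·(-1) + (0.3333)·(2) + (3.3333)·(-1) + (1.3333)·(1) + (-2.6667)·(-4)) / 5 = -7/5 = -1.4
  S[B,B] = ((3)·(3) + (-1)·(-1) + (2)·(2) + (-1)·(-1) + (1)·(1) + (-4)·(-4)) / 5 = 32/5 = 6.4
  S = [[9.4667, -1.4],
 [-1.4, 6.4]].

Step 3 — invert S. det(S) = 9.4667·6.4 - (-1.4)² = 58.6267.
  S^{-1} = (1/det) · [[d, -b], [-b, a]] = [[0.1092, 0.0239],
 [0.0239, 0.1615]].

Step 4 — quadratic form (x̄ - mu_0)^T · S^{-1} · (x̄ - mu_0):
  S^{-1} · (x̄ - mu_0) = (-0.1592, 0.5902),
  (x̄ - mu_0)^T · [...] = (-2.3333)·(-0.1592) + (4)·(0.5902) = 2.7322.

Step 5 — scale by n: T² = 6 · 2.7322 = 16.393.

T² ≈ 16.393


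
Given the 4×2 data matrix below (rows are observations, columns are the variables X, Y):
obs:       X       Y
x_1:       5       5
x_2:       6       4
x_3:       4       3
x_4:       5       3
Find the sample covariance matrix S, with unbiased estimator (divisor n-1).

Step 1 — column means:
  mean(X) = (5 + 6 + 4 + 5) / 4 = 20/4 = 5
  mean(Y) = (5 + 4 + 3 + 3) / 4 = 15/4 = 3.75

Step 2 — sample covariance S[i,j] = (1/(n-1)) · Σ_k (x_{k,i} - mean_i) · (x_{k,j} - mean_j), with n-1 = 3.
  S[X,X] = ((0)·(0) + (1)·(1) + (-1)·(-1) + (0)·(0)) / 3 = 2/3 = 0.6667
  S[X,Y] = ((0)·(1.25) + (1)·(0.25) + (-1)·(-0.75) + (0)·(-0.75)) / 3 = 1/3 = 0.3333
  S[Y,Y] = ((1.25)·(1.25) + (0.25)·(0.25) + (-0.75)·(-0.75) + (-0.75)·(-0.75)) / 3 = 2.75/3 = 0.9167

S is symmetric (S[j,i] = S[i,j]). Assembling:

S = [[0.6667, 0.3333],
 [0.3333, 0.9167]]


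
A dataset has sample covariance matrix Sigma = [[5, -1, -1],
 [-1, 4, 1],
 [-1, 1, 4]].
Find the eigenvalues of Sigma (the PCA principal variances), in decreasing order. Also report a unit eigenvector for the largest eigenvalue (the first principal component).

Step 1 — characteristic polynomial p(λ) = det(λI - Sigma) = λ³ - tr·λ² + c_1·λ - det, where tr = trace, c_1 = sum of the principal 2×2 minors, det = det(Sigma):
  tr = 5 + 4 + 4 = 13,
  c_1 = (5·4 - (-1)²) + (5·4 - (-1)²) + (4·4 - (1)²) = 19 + 19 + 15 = 53,
  det = 5·(4·4 - (1)²) - (-1)·((-1)·4 - (1)·(-1)) + (-1)·((-1)·(1) - 4·(-1)) = 5·(15) - (-1)·(-3) + (-1)·(3) = 69.
  So p(λ) = λ³ - 13λ² + 53λ - 69.
Step 2 — look for an integer root (rational root theorem: any rational root is an integer divisor of 69). Testing λ = 3:
  p(3) = 27 - 117 + 159 - 69 = 0  ✓
  Dividing out (λ - 3): p(λ) = (λ - 3)(λ² - 10λ + 23).
Step 3 — remaining eigenvalues from the quadratic λ² - 10λ + 23 = 0:
  Δ = 10² - 4·23 = 100 - 92 = 8,  λ = (10 ± √8)/2 = (10 ± 2.8284)/2 ≈ 6.4142 or 3.5858.
  Sorted: λ_1 = 6.4142,  λ_2 = 3.5858,  λ_3 = 3  (check: sum = 13 = tr ✓).

Step 4 — unit eigenvector for λ_1 ≈ 6.4142: v spans the null space of (Sigma - λ_1 I), whose rows are
  r_1 = (-1.4142, -1, -1),  r_2 = (-1, -2.4142, 1),  r_3 = (-1, 1, -2.4142).
  v is orthogonal to every row, so take v ∝ r_1 × r_2 = ((-1)·(1) - (-1)·(-2.4142), (-1)·(-1) - (-1.4142)·(1), (-1.4142)·(-2.4142) - (-1)·(-1)) ≈ (-3.4142, 2.4142, 2.4142).
  Rescale (multiply by -1 so the first nonzero entry is positive): u = (3.4142, -2.4142, -2.4142).
  ||u|| = √((3.4142)² + (-2.4142)² + (-2.4142)²) = √(23.3137) ≈ 4.8284,  v_1 = u/||u|| ≈ (0.7071, -0.5, -0.5) (||v_1|| = 1).

λ_1 = 6.4142,  λ_2 = 3.5858,  λ_3 = 3;  v_1 ≈ (0.7071, -0.5, -0.5)


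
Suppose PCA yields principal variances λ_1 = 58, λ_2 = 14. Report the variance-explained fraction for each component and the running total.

Step 1 — total variance = trace(Sigma) = Σ λ_i = 58 + 14 = 72.

Step 2 — fraction explained by component i = λ_i / Σ λ:
  PC1: 58/72 = 0.8056
  PC2: 14/72 = 0.1944

Step 3 — cumulative fraction after k components = (λ_1 + ... + λ_k) / Σ λ:
  k = 1: 58/72 = 0.8056
  k = 2: (58 + 14)/72 = 72/72 = 1

Summary (fraction, with percent):

explained: PC1 0.8056 (80.56%), PC2 0.1944 (19.44%);  cumulative: 0.8056, 1


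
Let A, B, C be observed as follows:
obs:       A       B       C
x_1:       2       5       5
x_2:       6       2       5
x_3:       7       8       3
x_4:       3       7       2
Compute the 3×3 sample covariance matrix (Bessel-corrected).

Step 1 — column means:
  mean(A) = (2 + 6 + 7 + 3) / 4 = 18/4 = 4.5
  mean(B) = (5 + 2 + 8 + 7) / 4 = 22/4 = 5.5
  mean(C) = (5 + 5 + 3 + 2) / 4 = 15/4 = 3.75

Step 2 — sample covariance S[i,j] = (1/(n-1)) · Σ_k (x_{k,i} - mean_i) · (x_{k,j} - mean_j), with n-1 = 3.
  S[A,A] = ((-2.5)·(-2.5) + (1.5)·(1.5) + (2.5)·(2.5) + (-1.5)·(-1.5)) / 3 = 17/3 = 5.6667
  S[A,B] = ((-2.5)·(-0.5) + (1.5)·(-3.5) + (2.5)·(2.5) + (-1.5)·(1.5)) / 3 = 0/3 = 0
  S[A,C] = ((-2.5)·(1.25) + (1.5)·(1.25) + (2.5)·(-0.75) + (-1.5)·(-1.75)) / 3 = -0.5/3 = -0.1667
  S[B,B] = ((-0.5)·(-0.5) + (-3.5)·(-3.5) + (2.5)·(2.5) + (1.5)·(1.5)) / 3 = 21/3 = 7
  S[B,C] = ((-0.5)·(1.25) + (-3.5)·(1.25) + (2.5)·(-0.75) + (1.5)·(-1.75)) / 3 = -9.5/3 = -3.1667
  S[C,C] = ((1.25)·(1.25) + (1.25)·(1.25) + (-0.75)·(-0.75) + (-1.75)·(-1.75)) / 3 = 6.75/3 = 2.25

S is symmetric (S[j,i] = S[i,j]). Assembling:

S = [[5.6667, 0, -0.1667],
 [0, 7, -3.1667],
 [-0.1667, -3.1667, 2.25]]


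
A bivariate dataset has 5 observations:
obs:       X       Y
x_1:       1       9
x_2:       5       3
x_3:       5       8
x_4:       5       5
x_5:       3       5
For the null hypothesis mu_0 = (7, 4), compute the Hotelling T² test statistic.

Step 1 — sample mean vector:
  mean(X) = (1 + 5 + 5 + 5 + 3) / 5 = 19/5 = 3.8
  mean(Y) = (9 + 3 + 8 + 5 + 5) / 5 = 30/5 = 6
  x̄ = (3.8, 6),  deviation x̄ - mu_0 = (3.8, 6) - (7, 4) = (-3.2, 2).

Step 2 — sample covariance matrix, S[i,j] = (1/(n-1)) · Σ_k (x_{k,i} - mean_i) · (x_{k,j} - mean_j), divisor n-1 = 4:
  S[X,X] = ((-2.8)·(-2.8) + (1.2)·(1.2) + (1.2)·(1.2) + (1.2)·(1.2) + (-0.8)·(-0.8)) / 4 = 12.8/4 = 3.2
  S[X,Y] = ((-2.8)·(3) + (1.2)·(-3) + (1.2)·(2) + (1.2)·(-1) + (-0.8)·(-1)) / 4 = -10/4 = -2.5
  S[Y,Y] = ((3)·(3) + (-3)·(-3) + (2)·(2) + (-1)·(-1) + (-1)·(-1)) / 4 = 24/4 = 6
  S = [[3.2, -2.5],
 [-2.5, 6]].

Step 3 — invert S. det(S) = 3.2·6 - (-2.5)² = 12.95.
  S^{-1} = (1/det) · [[d, -b], [-b, a]] = [[0.4633, 0.1931],
 [0.1931, 0.2471]].

Step 4 — quadratic form (x̄ - mu_0)^T · S^{-1} · (x̄ - mu_0):
  S^{-1} · (x̄ - mu_0) = (-1.0965, -0.1236),
  (x̄ - mu_0)^T · [...] = (-3.2)·(-1.0965) + (2)·(-0.1236) = 3.2618.

Step 5 — scale by n: T² = 5 · 3.2618 = 16.3089.

T² ≈ 16.3089


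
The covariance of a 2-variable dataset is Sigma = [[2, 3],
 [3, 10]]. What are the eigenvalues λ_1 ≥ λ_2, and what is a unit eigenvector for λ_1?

Step 1 — characteristic polynomial of 2×2 Sigma:
  det(Sigma - λI) = λ² - trace · λ + det = 0.
  trace = 2 + 10 = 12, det = 2·10 - (3)² = 11.
Step 2 — discriminant:
  Δ = trace² - 4·det = 144 - 44 = 100.
Step 3 — eigenvalues:
  λ = (trace ± √Δ)/2 = (12 ± 10)/2,
  λ_1 = 11,  λ_2 = 1.

Step 4 — unit eigenvector for λ_1: solve (Sigma - λ_1 I)v = 0. First row:
  (2 - 11)·v_x + (3)·v_y = 0, i.e. (-9)·v_x + (3)·v_y = 0,
  so v ∝ (b, λ_1 - a) = (3, 9) = u.
  ||u|| = √((3)² + (9)²) = √(90) ≈ 9.4868,
  v_1 = u/||u|| ≈ (0.3162, 0.9487) (||v_1|| = 1).

λ_1 = 11,  λ_2 = 1;  v_1 ≈ (0.3162, 0.9487)


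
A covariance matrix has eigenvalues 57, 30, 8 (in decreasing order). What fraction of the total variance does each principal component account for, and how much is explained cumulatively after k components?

Step 1 — total variance = trace(Sigma) = Σ λ_i = 57 + 30 + 8 = 95.

Step 2 — fraction explained by component i = λ_i / Σ λ:
  PC1: 57/95 = 0.6
  PC2: 30/95 = 0.3158
  PC3: 8/95 = 0.0842

Step 3 — cumulative fraction after k components = (λ_1 + ... + λ_k) / Σ λ:
  k = 1: 57/95 = 0.6
  k = 2: (57 + 30)/95 = 87/95 = 0.9158
  k = 3: (57 + 30 + 8)/95 = 95/95 = 1

Summary (fraction, with percent):

explained: PC1 0.6 (60%), PC2 0.3158 (31.58%), PC3 0.0842 (8.42%);  cumulative: 0.6, 0.9158, 1


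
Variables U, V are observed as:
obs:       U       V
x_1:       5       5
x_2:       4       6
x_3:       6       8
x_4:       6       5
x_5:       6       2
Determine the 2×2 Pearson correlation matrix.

Step 1 — column means:
  mean(U) = (5 + 4 + 6 + 6 + 6) / 5 = 27/5 = 5.4
  mean(V) = (5 + 6 + 8 + 5 + 2) / 5 = 26/5 = 5.2

Step 2 — sample variances and covariances s[i,j] = (1/(n-1)) · Σ_k (x_{k,i} - mean_i) · (x_{k,j} - mean_j), with n-1 = 4:
  s[U,U] = ((-0.4)·(-0.4) + (-1.4)·(-1.4) + (0.6)·(0.6) + (0.6)·(0.6) + (0.6)·(0.6)) / 4 = 3.2/4 = 0.8
  s[U,V] = ((-0.4)·(-0.2) + (-1.4)·(0.8) + (0.6)·(2.8) + (0.6)·(-0.2) + (0.6)·(-3.2)) / 4 = -1.4/4 = -0.35
  s[V,V] = ((-0.2)·(-0.2) + (0.8)·(0.8) + (2.8)·(2.8) + (-0.2)·(-0.2) + (-3.2)·(-3.2)) / 4 = 18.8/4 = 4.7
  Sample standard deviations s_i = √(s[i,i]):
  s(U) = √(0.8) = 0.8944
  s(V) = √(4.7) = 2.1679

Step 3 — r_{ij} = s_{ij} / (s_i · s_j):
  r[U,U] = 1 (diagonal).
  r[U,V] = -0.35 / (0.8944 · 2.1679) = -0.35 / 1.9391 = -0.1805
  r[V,V] = 1 (diagonal).

R is symmetric with unit diagonal. Assembling:

R = [[1, -0.1805],
 [-0.1805, 1]]


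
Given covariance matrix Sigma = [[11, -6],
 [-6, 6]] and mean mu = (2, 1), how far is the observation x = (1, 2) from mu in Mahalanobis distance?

Step 1 — centre the observation: (x - mu) = (-1, 1).

Step 2 — invert Sigma. det(Sigma) = 11·6 - (-6)² = 30.
  Sigma^{-1} = (1/det) · [[d, -b], [-b, a]] = [[0.2, 0.2],
 [0.2, 0.3667]].

Step 3 — form the quadratic (x - mu)^T · Sigma^{-1} · (x - mu):
  Sigma^{-1} · (x - mu) = (0, 0.1667).
  (x - mu)^T · [Sigma^{-1} · (x - mu)] = (-1)·(0) + (1)·(0.1667) = 0.1667.

Step 4 — take square root: d = √(0.1667) ≈ 0.4082.

d(x, mu) = √(0.1667) ≈ 0.4082


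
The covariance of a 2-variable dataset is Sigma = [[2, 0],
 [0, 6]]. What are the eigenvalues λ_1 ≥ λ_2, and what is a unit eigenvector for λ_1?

Step 1 — characteristic polynomial of 2×2 Sigma:
  det(Sigma - λI) = λ² - trace · λ + det = 0.
  trace = 2 + 6 = 8, det = 2·6 - (0)² = 12.
Step 2 — discriminant:
  Δ = trace² - 4·det = 64 - 48 = 16.
Step 3 — eigenvalues:
  λ = (trace ± √Δ)/2 = (8 ± 4)/2,
  λ_1 = 6,  λ_2 = 2.

Step 4 — unit eigenvector for λ_1: Sigma is diagonal, so its eigenvectors are the coordinate axes. λ_1 = 6 is the diagonal entry on the second coordinate axis, hence
  v_1 = (0, 1) (||v_1|| = 1).

λ_1 = 6,  λ_2 = 2;  v_1 ≈ (0, 1)


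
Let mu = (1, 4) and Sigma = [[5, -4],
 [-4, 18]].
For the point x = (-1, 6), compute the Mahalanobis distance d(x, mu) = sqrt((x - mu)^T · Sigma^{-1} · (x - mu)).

Step 1 — centre the observation: (x - mu) = (-2, 2).

Step 2 — invert Sigma. det(Sigma) = 5·18 - (-4)² = 74.
  Sigma^{-1} = (1/det) · [[d, -b], [-b, a]] = [[0.2432, 0.0541],
 [0.0541, 0.0676]].

Step 3 — form the quadratic (x - mu)^T · Sigma^{-1} · (x - mu):
  Sigma^{-1} · (x - mu) = (-0.3784, 0.027).
  (x - mu)^T · [Sigma^{-1} · (x - mu)] = (-2)·(-0.3784) + (2)·(0.027) = 0.8108.

Step 4 — take square root: d = √(0.8108) ≈ 0.9005.

d(x, mu) = √(0.8108) ≈ 0.9005


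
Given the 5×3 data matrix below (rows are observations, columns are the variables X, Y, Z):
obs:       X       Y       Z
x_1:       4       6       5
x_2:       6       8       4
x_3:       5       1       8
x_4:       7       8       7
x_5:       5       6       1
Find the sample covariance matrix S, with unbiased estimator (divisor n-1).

Step 1 — column means:
  mean(X) = (4 + 6 + 5 + 7 + 5) / 5 = 27/5 = 5.4
  mean(Y) = (6 + 8 + 1 + 8 + 6) / 5 = 29/5 = 5.8
  mean(Z) = (5 + 4 + 8 + 7 + 1) / 5 = 25/5 = 5

Step 2 — sample covariance S[i,j] = (1/(n-1)) · Σ_k (x_{k,i} - mean_i) · (x_{k,j} - mean_j), with n-1 = 4.
  S[X,X] = ((-1.4)·(-1.4) + (0.6)·(0.6) + (-0.4)·(-0.4) + (1.6)·(1.6) + (-0.4)·(-0.4)) / 4 = 5.2/4 = 1.3
  S[X,Y] = ((-1.4)·(0.2) + (0.6)·(2.2) + (-0.4)·(-4.8) + (1.6)·(2.2) + (-0.4)·(0.2)) / 4 = 6.4/4 = 1.6
  S[X,Z] = ((-1.4)·(0) + (0.6)·(-1) + (-0.4)·(3) + (1.6)·(2) + (-0.4)·(-4)) / 4 = 3/4 = 0.75
  S[Y,Y] = ((0.2)·(0.2) + (2.2)·(2.2) + (-4.8)·(-4.8) + (2.2)·(2.2) + (0.2)·(0.2)) / 4 = 32.8/4 = 8.2
  S[Y,Z] = ((0.2)·(0) + (2.2)·(-1) + (-4.8)·(3) + (2.2)·(2) + (0.2)·(-4)) / 4 = -13/4 = -3.25
  S[Z,Z] = ((0)·(0) + (-1)·(-1) + (3)·(3) + (2)·(2) + (-4)·(-4)) / 4 = 30/4 = 7.5

S is symmetric (S[j,i] = S[i,j]). Assembling:

S = [[1.3, 1.6, 0.75],
 [1.6, 8.2, -3.25],
 [0.75, -3.25, 7.5]]


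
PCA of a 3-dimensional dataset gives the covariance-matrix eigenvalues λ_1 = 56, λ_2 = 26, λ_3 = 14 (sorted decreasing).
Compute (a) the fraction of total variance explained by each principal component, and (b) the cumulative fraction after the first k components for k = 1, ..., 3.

Step 1 — total variance = trace(Sigma) = Σ λ_i = 56 + 26 + 14 = 96.

Step 2 — fraction explained by component i = λ_i / Σ λ:
  PC1: 56/96 = 0.5833
  PC2: 26/96 = 0.2708
  PC3: 14/96 = 0.1458

Step 3 — cumulative fraction after k components = (λ_1 + ... + λ_k) / Σ λ:
  k = 1: 56/96 = 0.5833
  k = 2: (56 + 26)/96 = 82/96 = 0.8542
  k = 3: (56 + 26 + 14)/96 = 96/96 = 1

Summary (fraction, with percent):

explained: PC1 0.5833 (58.33%), PC2 0.2708 (27.08%), PC3 0.1458 (14.58%);  cumulative: 0.5833, 0.8542, 1


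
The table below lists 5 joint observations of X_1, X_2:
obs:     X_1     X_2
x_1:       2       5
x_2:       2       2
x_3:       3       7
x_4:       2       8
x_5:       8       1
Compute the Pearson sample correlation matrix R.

Step 1 — column means:
  mean(X_1) = (2 + 2 + 3 + 2 + 8) / 5 = 17/5 = 3.4
  mean(X_2) = (5 + 2 + 7 + 8 + 1) / 5 = 23/5 = 4.6

Step 2 — sample variances and covariances s[i,j] = (1/(n-1)) · Σ_k (x_{k,i} - mean_i) · (x_{k,j} - mean_j), with n-1 = 4:
  s[X_1,X_1] = ((-1.4)·(-1.4) + (-1.4)·(-1.4) + (-0.4)·(-0.4) + (-1.4)·(-1.4) + (4.6)·(4.6)) / 4 = 27.2/4 = 6.8
  s[X_1,X_2] = ((-1.4)·(0.4) + (-1.4)·(-2.6) + (-0.4)·(2.4) + (-1.4)·(3.4) + (4.6)·(-3.6)) / 4 = -19.2/4 = -4.8
  s[X_2,X_2] = ((0.4)·(0.4) + (-2.6)·(-2.6) + (2.4)·(2.4) + (3.4)·(3.4) + (-3.6)·(-3.6)) / 4 = 37.2/4 = 9.3
  Sample standard deviations s_i = √(s[i,i]):
  s(X_1) = √(6.8) = 2.6077
  s(X_2) = √(9.3) = 3.0496

Step 3 — r_{ij} = s_{ij} / (s_i · s_j):
  r[X_1,X_1] = 1 (diagonal).
  r[X_1,X_2] = -4.8 / (2.6077 · 3.0496) = -4.8 / 7.9524 = -0.6036
  r[X_2,X_2] = 1 (diagonal).

R is symmetric with unit diagonal. Assembling:

R = [[1, -0.6036],
 [-0.6036, 1]]


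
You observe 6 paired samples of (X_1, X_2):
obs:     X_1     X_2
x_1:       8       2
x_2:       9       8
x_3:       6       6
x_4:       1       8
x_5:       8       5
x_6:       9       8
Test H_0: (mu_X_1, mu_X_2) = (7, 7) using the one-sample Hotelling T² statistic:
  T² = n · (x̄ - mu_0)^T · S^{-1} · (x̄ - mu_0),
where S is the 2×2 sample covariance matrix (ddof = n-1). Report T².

Step 1 — sample mean vector:
  mean(X_1) = (8 + 9 + 6 + 1 + 8 + 9) / 6 = 41/6 = 6.8333
  mean(X_2) = (2 + 8 + 6 + 8 + 5 + 8) / 6 = 37/6 = 6.1667
  x̄ = (6.8333, 6.1667),  deviation x̄ - mu_0 = (6.8333, 6.1667) - (7, 7) = (-0.1667, -0.8333).

Step 2 — sample covariance matrix, S[i,j] = (1/(n-1)) · Σ_k (x_{k,i} - mean_i) · (x_{k,j} - mean_j), divisor n-1 = 5:
  S[X_1,X_1] = ((1.1667)·(1.1667) + (2.1667)·(2.1667) + (-0.8333)·(-0.8333) + (-5.8333)·(-5.8333) + (1.1667)·(1.1667) + (2.1667)·(2.1667)) / 5 = 46.8333/5 = 9.3667
  S[X_1,X_2] = ((1.1667)·(-4.1667) + (2.1667)·(1.8333) + (-0.8333)·(-0.1667) + (-5.8333)·(1.8333) + (1.1667)·(-1.1667) + (2.1667)·(1.8333)) / 5 = -8.8333/5 = -1.7667
  S[X_2,X_2] = ((-4.1667)·(-4.1667) + (1.8333)·(1.8333) + (-0.1667)·(-0.1667) + (1.8333)·(1.8333) + (-1.1667)·(-1.1667) + (1.8333)·(1.8333)) / 5 = 28.8333/5 = 5.7667
  S = [[9.3667, -1.7667],
 [-1.7667, 5.7667]].

Step 3 — invert S. det(S) = 9.3667·5.7667 - (-1.7667)² = 50.8933.
  S^{-1} = (1/det) · [[d, -b], [-b, a]] = [[0.1133, 0.0347],
 [0.0347, 0.184]].

Step 4 — quadratic form (x̄ - mu_0)^T · S^{-1} · (x̄ - mu_0):
  S^{-1} · (x̄ - mu_0) = (-0.0478, -0.1592),
  (x̄ - mu_0)^T · [...] = (-0.1667)·(-0.0478) + (-0.8333)·(-0.1592) = 0.1406.

Step 5 — scale by n: T² = 6 · 0.1406 = 0.8436.

T² ≈ 0.8436


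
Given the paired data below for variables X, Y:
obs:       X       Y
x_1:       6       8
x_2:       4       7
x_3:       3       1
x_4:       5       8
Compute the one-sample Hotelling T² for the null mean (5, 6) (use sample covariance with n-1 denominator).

Step 1 — sample mean vector:
  mean(X) = (6 + 4 + 3 + 5) / 4 = 18/4 = 4.5
  mean(Y) = (8 + 7 + 1 + 8) / 4 = 24/4 = 6
  x̄ = (4.5, 6),  deviation x̄ - mu_0 = (4.5, 6) - (5, 6) = (-0.5, 0).

Step 2 — sample covariance matrix, S[i,j] = (1/(n-1)) · Σ_k (x_{k,i} - mean_i) · (x_{k,j} - mean_j), divisor n-1 = 3:
  S[X,X] = ((1.5)·(1.5) + (-0.5)·(-0.5) + (-1.5)·(-1.5) + (0.5)·(0.5)) / 3 = 5/3 = 1.6667
  S[X,Y] = ((1.5)·(2) + (-0.5)·(1) + (-1.5)·(-5) + (0.5)·(2)) / 3 = 11/3 = 3.6667
  S[Y,Y] = ((2)·(2) + (1)·(1) + (-5)·(-5) + (2)·(2)) / 3 = 34/3 = 11.3333
  S = [[1.6667, 3.6667],
 [3.6667, 11.3333]].

Step 3 — invert S. det(S) = 1.6667·11.3333 - (3.6667)² = 5.4444.
  S^{-1} = (1/det) · [[d, -b], [-b, a]] = [[2.0816, -0.6735],
 [-0.6735, 0.3061]].

Step 4 — quadratic form (x̄ - mu_0)^T · S^{-1} · (x̄ - mu_0):
  S^{-1} · (x̄ - mu_0) = (-1.0408, 0.3367),
  (x̄ - mu_0)^T · [...] = (-0.5)·(-1.0408) + (0)·(0.3367) = 0.5204.

Step 5 — scale by n: T² = 4 · 0.5204 = 2.0816.

T² ≈ 2.0816


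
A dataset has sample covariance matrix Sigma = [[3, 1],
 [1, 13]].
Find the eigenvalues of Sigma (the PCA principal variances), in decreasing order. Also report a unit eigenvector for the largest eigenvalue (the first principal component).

Step 1 — characteristic polynomial of 2×2 Sigma:
  det(Sigma - λI) = λ² - trace · λ + det = 0.
  trace = 3 + 13 = 16, det = 3·13 - (1)² = 38.
Step 2 — discriminant:
  Δ = trace² - 4·det = 256 - 152 = 104.
Step 3 — eigenvalues:
  λ = (trace ± √Δ)/2 = (16 ± 10.198)/2,
  λ_1 = 13.099,  λ_2 = 2.901.

Step 4 — unit eigenvector for λ_1: solve (Sigma - λ_1 I)v = 0. First row:
  (3 - 13.099)·v_x + (1)·v_y = 0, i.e. (-10.099)·v_x + (1)·v_y = 0,
  so v ∝ (b, λ_1 - a) = (1, 10.099) = u.
  ||u|| = √((1)² + (10.099)²) = √(102.9902) ≈ 10.1484,
  v_1 = u/||u|| ≈ (0.0985, 0.9951) (||v_1|| = 1).

λ_1 = 13.099,  λ_2 = 2.901;  v_1 ≈ (0.0985, 0.9951)


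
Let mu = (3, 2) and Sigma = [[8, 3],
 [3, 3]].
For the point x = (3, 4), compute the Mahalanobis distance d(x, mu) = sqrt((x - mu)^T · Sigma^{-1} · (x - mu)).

Step 1 — centre the observation: (x - mu) = (0, 2).

Step 2 — invert Sigma. det(Sigma) = 8·3 - (3)² = 15.
  Sigma^{-1} = (1/det) · [[d, -b], [-b, a]] = [[0.2, -0.2],
 [-0.2, 0.5333]].

Step 3 — form the quadratic (x - mu)^T · Sigma^{-1} · (x - mu):
  Sigma^{-1} · (x - mu) = (-0.4, 1.0667).
  (x - mu)^T · [Sigma^{-1} · (x - mu)] = (0)·(-0.4) + (2)·(1.0667) = 2.1333.

Step 4 — take square root: d = √(2.1333) ≈ 1.4606.

d(x, mu) = √(2.1333) ≈ 1.4606


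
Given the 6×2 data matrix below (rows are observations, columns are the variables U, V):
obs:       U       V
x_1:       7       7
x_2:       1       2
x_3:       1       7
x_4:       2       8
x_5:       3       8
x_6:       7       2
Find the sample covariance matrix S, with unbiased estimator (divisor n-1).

Step 1 — column means:
  mean(U) = (7 + 1 + 1 + 2 + 3 + 7) / 6 = 21/6 = 3.5
  mean(V) = (7 + 2 + 7 + 8 + 8 + 2) / 6 = 34/6 = 5.6667

Step 2 — sample covariance S[i,j] = (1/(n-1)) · Σ_k (x_{k,i} - mean_i) · (x_{k,j} - mean_j), with n-1 = 5.
  S[U,U] = ((3.5)·(3.5) + (-2.5)·(-2.5) + (-2.5)·(-2.5) + (-1.5)·(-1.5) + (-0.5)·(-0.5) + (3.5)·(3.5)) / 5 = 39.5/5 = 7.9
  S[U,V] = ((3.5)·(1.3333) + (-2.5)·(-3.6667) + (-2.5)·(1.3333) + (-1.5)·(2.3333) + (-0.5)·(2.3333) + (3.5)·(-3.6667)) / 5 = -7/5 = -1.4
  S[V,V] = ((1.3333)·(1.3333) + (-3.6667)·(-3.6667) + (1.3333)·(1.3333) + (2.3333)·(2.3333) + (2.3333)·(2.3333) + (-3.6667)·(-3.6667)) / 5 = 41.3333/5 = 8.2667

S is symmetric (S[j,i] = S[i,j]). Assembling:

S = [[7.9, -1.4],
 [-1.4, 8.2667]]


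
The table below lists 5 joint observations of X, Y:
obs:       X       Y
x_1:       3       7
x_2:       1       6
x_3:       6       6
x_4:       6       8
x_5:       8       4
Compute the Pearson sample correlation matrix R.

Step 1 — column means:
  mean(X) = (3 + 1 + 6 + 6 + 8) / 5 = 24/5 = 4.8
  mean(Y) = (7 + 6 + 6 + 8 + 4) / 5 = 31/5 = 6.2

Step 2 — sample variances and covariances s[i,j] = (1/(n-1)) · Σ_k (x_{k,i} - mean_i) · (x_{k,j} - mean_j), with n-1 = 4:
  s[X,X] = ((-1.8)·(-1.8) + (-3.8)·(-3.8) + (1.2)·(1.2) + (1.2)·(1.2) + (3.2)·(3.2)) / 4 = 30.8/4 = 7.7
  s[X,Y] = ((-1.8)·(0.8) + (-3.8)·(-0.2) + (1.2)·(-0.2) + (1.2)·(1.8) + (3.2)·(-2.2)) / 4 = -5.8/4 = -1.45
  s[Y,Y] = ((0.8)·(0.8) + (-0.2)·(-0.2) + (-0.2)·(-0.2) + (1.8)·(1.8) + (-2.2)·(-2.2)) / 4 = 8.8/4 = 2.2
  Sample standard deviations s_i = √(s[i,i]):
  s(X) = √(7.7) = 2.7749
  s(Y) = √(2.2) = 1.4832

Step 3 — r_{ij} = s_{ij} / (s_i · s_j):
  r[X,X] = 1 (diagonal).
  r[X,Y] = -1.45 / (2.7749 · 1.4832) = -1.45 / 4.1158 = -0.3523
  r[Y,Y] = 1 (diagonal).

R is symmetric with unit diagonal. Assembling:

R = [[1, -0.3523],
 [-0.3523, 1]]


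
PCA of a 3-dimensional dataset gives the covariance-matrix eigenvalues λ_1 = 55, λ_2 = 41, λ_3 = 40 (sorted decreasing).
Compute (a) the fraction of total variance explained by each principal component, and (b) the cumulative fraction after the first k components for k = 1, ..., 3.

Step 1 — total variance = trace(Sigma) = Σ λ_i = 55 + 41 + 40 = 136.

Step 2 — fraction explained by component i = λ_i / Σ λ:
  PC1: 55/136 = 0.4044
  PC2: 41/136 = 0.3015
  PC3: 40/136 = 0.2941

Step 3 — cumulative fraction after k components = (λ_1 + ... + λ_k) / Σ λ:
  k = 1: 55/136 = 0.4044
  k = 2: (55 + 41)/136 = 96/136 = 0.7059
  k = 3: (55 + 41 + 40)/136 = 136/136 = 1

Summary (fraction, with percent):

explained: PC1 0.4044 (40.44%), PC2 0.3015 (30.15%), PC3 0.2941 (29.41%);  cumulative: 0.4044, 0.7059, 1


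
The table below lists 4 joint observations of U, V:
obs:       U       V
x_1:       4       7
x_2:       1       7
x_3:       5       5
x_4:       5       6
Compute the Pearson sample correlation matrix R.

Step 1 — column means:
  mean(U) = (4 + 1 + 5 + 5) / 4 = 15/4 = 3.75
  mean(V) = (7 + 7 + 5 + 6) / 4 = 25/4 = 6.25

Step 2 — sample variances and covariances s[i,j] = (1/(n-1)) · Σ_k (x_{k,i} - mean_i) · (x_{k,j} - mean_j), with n-1 = 3:
  s[U,U] = ((0.25)·(0.25) + (-2.75)·(-2.75) + (1.25)·(1.25) + (1.25)·(1.25)) / 3 = 10.75/3 = 3.5833
  s[U,V] = ((0.25)·(0.75) + (-2.75)·(0.75) + (1.25)·(-1.25) + (1.25)·(-0.25)) / 3 = -3.75/3 = -1.25
  s[V,V] = ((0.75)·(0.75) + (0.75)·(0.75) + (-1.25)·(-1.25) + (-0.25)·(-0.25)) / 3 = 2.75/3 = 0.9167
  Sample standard deviations s_i = √(s[i,i]):
  s(U) = √(3.5833) = 1.893
  s(V) = √(0.9167) = 0.9574

Step 3 — r_{ij} = s_{ij} / (s_i · s_j):
  r[U,U] = 1 (diagonal).
  r[U,V] = -1.25 / (1.893 · 0.9574) = -1.25 / 1.8124 = -0.6897
  r[V,V] = 1 (diagonal).

R is symmetric with unit diagonal. Assembling:

R = [[1, -0.6897],
 [-0.6897, 1]]


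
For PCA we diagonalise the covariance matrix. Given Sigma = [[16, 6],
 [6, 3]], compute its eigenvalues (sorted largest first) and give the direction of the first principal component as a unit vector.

Step 1 — characteristic polynomial of 2×2 Sigma:
  det(Sigma - λI) = λ² - trace · λ + det = 0.
  trace = 16 + 3 = 19, det = 16·3 - (6)² = 12.
Step 2 — discriminant:
  Δ = trace² - 4·det = 361 - 48 = 313.
Step 3 — eigenvalues:
  λ = (trace ± √Δ)/2 = (19 ± 17.6918)/2,
  λ_1 = 18.3459,  λ_2 = 0.6541.

Step 4 — unit eigenvector for λ_1: solve (Sigma - λ_1 I)v = 0. First row:
  (16 - 18.3459)·v_x + (6)·v_y = 0, i.e. (-2.3459)·v_x + (6)·v_y = 0,
  so v ∝ (b, λ_1 - a) = (6, 2.3459) = u.
  ||u|| = √((6)² + (2.3459)²) = √(41.5033) ≈ 6.4423,
  v_1 = u/||u|| ≈ (0.9313, 0.3641) (||v_1|| = 1).

λ_1 = 18.3459,  λ_2 = 0.6541;  v_1 ≈ (0.9313, 0.3641)


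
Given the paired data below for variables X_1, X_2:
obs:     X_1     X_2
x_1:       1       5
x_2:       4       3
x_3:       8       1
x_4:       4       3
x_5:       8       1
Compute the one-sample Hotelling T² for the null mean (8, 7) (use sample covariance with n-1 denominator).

Step 1 — sample mean vector:
  mean(X_1) = (1 + 4 + 8 + 4 + 8) / 5 = 25/5 = 5
  mean(X_2) = (5 + 3 + 1 + 3 + 1) / 5 = 13/5 = 2.6
  x̄ = (5, 2.6),  deviation x̄ - mu_0 = (5, 2.6) - (8, 7) = (-3, -4.4).

Step 2 — sample covariance matrix, S[i,j] = (1/(n-1)) · Σ_k (x_{k,i} - mean_i) · (x_{k,j} - mean_j), divisor n-1 = 4:
  S[X_1,X_1] = ((-4)·(-4) + (-1)·(-1) + (3)·(3) + (-1)·(-1) + (3)·(3)) / 4 = 36/4 = 9
  S[X_1,X_2] = ((-4)·(2.4) + (-1)·(0.4) + (3)·(-1.6) + (-1)·(0.4) + (3)·(-1.6)) / 4 = -20/4 = -5
  S[X_2,X_2] = ((2.4)·(2.4) + (0.4)·(0.4) + (-1.6)·(-1.6) + (0.4)·(0.4) + (-1.6)·(-1.6)) / 4 = 11.2/4 = 2.8
  S = [[9, -5],
 [-5, 2.8]].

Step 3 — invert S. det(S) = 9·2.8 - (-5)² = 0.2.
  S^{-1} = (1/det) · [[d, -b], [-b, a]] = [[14, 25],
 [25, 45]].

Step 4 — quadratic form (x̄ - mu_0)^T · S^{-1} · (x̄ - mu_0):
  S^{-1} · (x̄ - mu_0) = (-152, -273),
  (x̄ - mu_0)^T · [...] = (-3)·(-152) + (-4.4)·(-273) = 1657.2.

Step 5 — scale by n: T² = 5 · 1657.2 = 8286.

T² ≈ 8286


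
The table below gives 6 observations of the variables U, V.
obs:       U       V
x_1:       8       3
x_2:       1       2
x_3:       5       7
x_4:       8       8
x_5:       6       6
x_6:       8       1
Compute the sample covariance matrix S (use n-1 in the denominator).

Step 1 — column means:
  mean(U) = (8 + 1 + 5 + 8 + 6 + 8) / 6 = 36/6 = 6
  mean(V) = (3 + 2 + 7 + 8 + 6 + 1) / 6 = 27/6 = 4.5

Step 2 — sample covariance S[i,j] = (1/(n-1)) · Σ_k (x_{k,i} - mean_i) · (x_{k,j} - mean_j), with n-1 = 5.
  S[U,U] = ((2)·(2) + (-5)·(-5) + (-1)·(-1) + (2)·(2) + (0)·(0) + (2)·(2)) / 5 = 38/5 = 7.6
  S[U,V] = ((2)·(-1.5) + (-5)·(-2.5) + (-1)·(2.5) + (2)·(3.5) + (0)·(1.5) + (2)·(-3.5)) / 5 = 7/5 = 1.4
  S[V,V] = ((-1.5)·(-1.5) + (-2.5)·(-2.5) + (2.5)·(2.5) + (3.5)·(3.5) + (1.5)·(1.5) + (-3.5)·(-3.5)) / 5 = 41.5/5 = 8.3

S is symmetric (S[j,i] = S[i,j]). Assembling:

S = [[7.6, 1.4],
 [1.4, 8.3]]


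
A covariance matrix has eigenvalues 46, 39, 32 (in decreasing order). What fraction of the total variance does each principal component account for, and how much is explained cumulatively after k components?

Step 1 — total variance = trace(Sigma) = Σ λ_i = 46 + 39 + 32 = 117.

Step 2 — fraction explained by component i = λ_i / Σ λ:
  PC1: 46/117 = 0.3932
  PC2: 39/117 = 0.3333
  PC3: 32/117 = 0.2735

Step 3 — cumulative fraction after k components = (λ_1 + ... + λ_k) / Σ λ:
  k = 1: 46/117 = 0.3932
  k = 2: (46 + 39)/117 = 85/117 = 0.7265
  k = 3: (46 + 39 + 32)/117 = 117/117 = 1

Summary (fraction, with percent):

explained: PC1 0.3932 (39.32%), PC2 0.3333 (33.33%), PC3 0.2735 (27.35%);  cumulative: 0.3932, 0.7265, 1


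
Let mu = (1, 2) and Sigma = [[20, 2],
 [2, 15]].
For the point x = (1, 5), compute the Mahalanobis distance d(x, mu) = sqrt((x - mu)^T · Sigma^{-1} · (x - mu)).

Step 1 — centre the observation: (x - mu) = (0, 3).

Step 2 — invert Sigma. det(Sigma) = 20·15 - (2)² = 296.
  Sigma^{-1} = (1/det) · [[d, -b], [-b, a]] = [[0.0507, -0.0068],
 [-0.0068, 0.0676]].

Step 3 — form the quadratic (x - mu)^T · Sigma^{-1} · (x - mu):
  Sigma^{-1} · (x - mu) = (-0.0203, 0.2027).
  (x - mu)^T · [Sigma^{-1} · (x - mu)] = (0)·(-0.0203) + (3)·(0.2027) = 0.6081.

Step 4 — take square root: d = √(0.6081) ≈ 0.7798.

d(x, mu) = √(0.6081) ≈ 0.7798


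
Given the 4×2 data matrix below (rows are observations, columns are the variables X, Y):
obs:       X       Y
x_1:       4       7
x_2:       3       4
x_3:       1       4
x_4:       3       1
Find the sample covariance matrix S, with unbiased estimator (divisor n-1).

Step 1 — column means:
  mean(X) = (4 + 3 + 1 + 3) / 4 = 11/4 = 2.75
  mean(Y) = (7 + 4 + 4 + 1) / 4 = 16/4 = 4

Step 2 — sample covariance S[i,j] = (1/(n-1)) · Σ_k (x_{k,i} - mean_i) · (x_{k,j} - mean_j), with n-1 = 3.
  S[X,X] = ((1.25)·(1.25) + (0.25)·(0.25) + (-1.75)·(-1.75) + (0.25)·(0.25)) / 3 = 4.75/3 = 1.5833
  S[X,Y] = ((1.25)·(3) + (0.25)·(0) + (-1.75)·(0) + (0.25)·(-3)) / 3 = 3/3 = 1
  S[Y,Y] = ((3)·(3) + (0)·(0) + (0)·(0) + (-3)·(-3)) / 3 = 18/3 = 6

S is symmetric (S[j,i] = S[i,j]). Assembling:

S = [[1.5833, 1],
 [1, 6]]


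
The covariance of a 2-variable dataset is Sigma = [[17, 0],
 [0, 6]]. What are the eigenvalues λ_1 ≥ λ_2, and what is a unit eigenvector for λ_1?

Step 1 — characteristic polynomial of 2×2 Sigma:
  det(Sigma - λI) = λ² - trace · λ + det = 0.
  trace = 17 + 6 = 23, det = 17·6 - (0)² = 102.
Step 2 — discriminant:
  Δ = trace² - 4·det = 529 - 408 = 121.
Step 3 — eigenvalues:
  λ = (trace ± √Δ)/2 = (23 ± 11)/2,
  λ_1 = 17,  λ_2 = 6.

Step 4 — unit eigenvector for λ_1: Sigma is diagonal, so its eigenvectors are the coordinate axes. λ_1 = 17 is the diagonal entry on the first coordinate axis, hence
  v_1 = (1, 0) (||v_1|| = 1).

λ_1 = 17,  λ_2 = 6;  v_1 ≈ (1, 0)


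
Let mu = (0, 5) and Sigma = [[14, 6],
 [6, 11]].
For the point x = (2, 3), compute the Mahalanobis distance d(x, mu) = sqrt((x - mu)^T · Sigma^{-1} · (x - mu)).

Step 1 — centre the observation: (x - mu) = (2, -2).

Step 2 — invert Sigma. det(Sigma) = 14·11 - (6)² = 118.
  Sigma^{-1} = (1/det) · [[d, -b], [-b, a]] = [[0.0932, -0.0508],
 [-0.0508, 0.1186]].

Step 3 — form the quadratic (x - mu)^T · Sigma^{-1} · (x - mu):
  Sigma^{-1} · (x - mu) = (0.2881, -0.339).
  (x - mu)^T · [Sigma^{-1} · (x - mu)] = (2)·(0.2881) + (-2)·(-0.339) = 1.2542.

Step 4 — take square root: d = √(1.2542) ≈ 1.1199.

d(x, mu) = √(1.2542) ≈ 1.1199


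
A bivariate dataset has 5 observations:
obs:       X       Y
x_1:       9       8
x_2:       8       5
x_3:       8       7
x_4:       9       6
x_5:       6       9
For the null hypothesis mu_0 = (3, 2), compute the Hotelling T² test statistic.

Step 1 — sample mean vector:
  mean(X) = (9 + 8 + 8 + 9 + 6) / 5 = 40/5 = 8
  mean(Y) = (8 + 5 + 7 + 6 + 9) / 5 = 35/5 = 7
  x̄ = (8, 7),  deviation x̄ - mu_0 = (8, 7) - (3, 2) = (5, 5).

Step 2 — sample covariance matrix, S[i,j] = (1/(n-1)) · Σ_k (x_{k,i} - mean_i) · (x_{k,j} - mean_j), divisor n-1 = 4:
  S[X,X] = ((1)·(1) + (0)·(0) + (0)·(0) + (1)·(1) + (-2)·(-2)) / 4 = 6/4 = 1.5
  S[X,Y] = ((1)·(1) + (0)·(-2) + (0)·(0) + (1)·(-1) + (-2)·(2)) / 4 = -4/4 = -1
  S[Y,Y] = ((1)·(1) + (-2)·(-2) + (0)·(0) + (-1)·(-1) + (2)·(2)) / 4 = 10/4 = 2.5
  S = [[1.5, -1],
 [-1, 2.5]].

Step 3 — invert S. det(S) = 1.5·2.5 - (-1)² = 2.75.
  S^{-1} = (1/det) · [[d, -b], [-b, a]] = [[0.9091, 0.3636],
 [0.3636, 0.5455]].

Step 4 — quadratic form (x̄ - mu_0)^T · S^{-1} · (x̄ - mu_0):
  S^{-1} · (x̄ - mu_0) = (6.3636, 4.5455),
  (x̄ - mu_0)^T · [...] = (5)·(6.3636) + (5)·(4.5455) = 54.5455.

Step 5 — scale by n: T² = 5 · 54.5455 = 272.7273.

T² ≈ 272.7273


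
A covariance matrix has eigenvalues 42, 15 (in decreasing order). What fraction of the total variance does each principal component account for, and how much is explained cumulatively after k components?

Step 1 — total variance = trace(Sigma) = Σ λ_i = 42 + 15 = 57.

Step 2 — fraction explained by component i = λ_i / Σ λ:
  PC1: 42/57 = 0.7368
  PC2: 15/57 = 0.2632

Step 3 — cumulative fraction after k components = (λ_1 + ... + λ_k) / Σ λ:
  k = 1: 42/57 = 0.7368
  k = 2: (42 + 15)/57 = 57/57 = 1

Summary (fraction, with percent):

explained: PC1 0.7368 (73.68%), PC2 0.2632 (26.32%);  cumulative: 0.7368, 1


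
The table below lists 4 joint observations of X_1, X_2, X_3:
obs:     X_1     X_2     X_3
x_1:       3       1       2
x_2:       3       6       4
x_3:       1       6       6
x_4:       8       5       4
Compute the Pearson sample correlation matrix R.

Step 1 — column means:
  mean(X_1) = (3 + 3 + 1 + 8) / 4 = 15/4 = 3.75
  mean(X_2) = (1 + 6 + 6 + 5) / 4 = 18/4 = 4.5
  mean(X_3) = (2 + 4 + 6 + 4) / 4 = 16/4 = 4

Step 2 — sample variances and covariances s[i,j] = (1/(n-1)) · Σ_k (x_{k,i} - mean_i) · (x_{k,j} - mean_j), with n-1 = 3:
  s[X_1,X_1] = ((-0.75)·(-0.75) + (-0.75)·(-0.75) + (-2.75)·(-2.75) + (4.25)·(4.25)) / 3 = 26.75/3 = 8.9167
  s[X_1,X_2] = ((-0.75)·(-3.5) + (-0.75)·(1.5) + (-2.75)·(1.5) + (4.25)·(0.5)) / 3 = -0.5/3 = -0.1667
  s[X_1,X_3] = ((-0.75)·(-2) + (-0.75)·(0) + (-2.75)·(2) + (4.25)·(0)) / 3 = -4/3 = -1.3333
  s[X_2,X_2] = ((-3.5)·(-3.5) + (1.5)·(1.5) + (1.5)·(1.5) + (0.5)·(0.5)) / 3 = 17/3 = 5.6667
  s[X_2,X_3] = ((-3.5)·(-2) + (1.5)·(0) + (1.5)·(2) + (0.5)·(0)) / 3 = 10/3 = 3.3333
  s[X_3,X_3] = ((-2)·(-2) + (0)·(0) + (2)·(2) + (0)·(0)) / 3 = 8/3 = 2.6667
  Sample standard deviations s_i = √(s[i,i]):
  s(X_1) = √(8.9167) = 2.9861
  s(X_2) = √(5.6667) = 2.3805
  s(X_3) = √(2.6667) = 1.633

Step 3 — r_{ij} = s_{ij} / (s_i · s_j):
  r[X_1,X_1] = 1 (diagonal).
  r[X_1,X_2] = -0.1667 / (2.9861 · 2.3805) = -0.1667 / 7.1083 = -0.0234
  r[X_1,X_3] = -1.3333 / (2.9861 · 1.633) = -1.3333 / 4.8762 = -0.2734
  r[X_2,X_2] = 1 (diagonal).
  r[X_2,X_3] = 3.3333 / (2.3805 · 1.633) = 3.3333 / 3.8873 = 0.8575
  r[X_3,X_3] = 1 (diagonal).

R is symmetric with unit diagonal. Assembling:

R = [[1, -0.0234, -0.2734],
 [-0.0234, 1, 0.8575],
 [-0.2734, 0.8575, 1]]


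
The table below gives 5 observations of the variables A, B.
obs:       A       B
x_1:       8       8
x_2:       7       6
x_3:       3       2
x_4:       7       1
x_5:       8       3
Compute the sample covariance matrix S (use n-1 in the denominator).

Step 1 — column means:
  mean(A) = (8 + 7 + 3 + 7 + 8) / 5 = 33/5 = 6.6
  mean(B) = (8 + 6 + 2 + 1 + 3) / 5 = 20/5 = 4

Step 2 — sample covariance S[i,j] = (1/(n-1)) · Σ_k (x_{k,i} - mean_i) · (x_{k,j} - mean_j), with n-1 = 4.
  S[A,A] = ((1.4)·(1.4) + (0.4)·(0.4) + (-3.6)·(-3.6) + (0.4)·(0.4) + (1.4)·(1.4)) / 4 = 17.2/4 = 4.3
  S[A,B] = ((1.4)·(4) + (0.4)·(2) + (-3.6)·(-2) + (0.4)·(-3) + (1.4)·(-1)) / 4 = 11/4 = 2.75
  S[B,B] = ((4)·(4) + (2)·(2) + (-2)·(-2) + (-3)·(-3) + (-1)·(-1)) / 4 = 34/4 = 8.5

S is symmetric (S[j,i] = S[i,j]). Assembling:

S = [[4.3, 2.75],
 [2.75, 8.5]]


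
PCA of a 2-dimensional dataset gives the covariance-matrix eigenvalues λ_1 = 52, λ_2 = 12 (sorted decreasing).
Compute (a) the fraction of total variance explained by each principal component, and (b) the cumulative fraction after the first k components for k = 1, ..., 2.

Step 1 — total variance = trace(Sigma) = Σ λ_i = 52 + 12 = 64.

Step 2 — fraction explained by component i = λ_i / Σ λ:
  PC1: 52/64 = 0.8125
  PC2: 12/64 = 0.1875

Step 3 — cumulative fraction after k components = (λ_1 + ... + λ_k) / Σ λ:
  k = 1: 52/64 = 0.8125
  k = 2: (52 + 12)/64 = 64/64 = 1

Summary (fraction, with percent):

explained: PC1 0.8125 (81.25%), PC2 0.1875 (18.75%);  cumulative: 0.8125, 1


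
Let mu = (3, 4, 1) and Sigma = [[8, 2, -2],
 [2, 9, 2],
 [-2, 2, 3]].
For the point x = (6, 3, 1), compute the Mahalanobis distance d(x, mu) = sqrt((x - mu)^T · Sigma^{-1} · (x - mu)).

Step 1 — centre the observation: (x - mu) = (3, -1, 0).

Step 2 — invert Sigma (cofactor / det for 3×3, or solve directly):
  Sigma^{-1} = [[0.1917, -0.0833, 0.1833],
 [-0.0833, 0.1667, -0.1667],
 [0.1833, -0.1667, 0.5667]].

Step 3 — form the quadratic (x - mu)^T · Sigma^{-1} · (x - mu):
  Sigma^{-1} · (x - mu) = (0.6583, -0.4167, 0.7167).
  (x - mu)^T · [Sigma^{-1} · (x - mu)] = (3)·(0.6583) + (-1)·(-0.4167) + (0)·(0.7167) = 2.3917.

Step 4 — take square root: d = √(2.3917) ≈ 1.5465.

d(x, mu) = √(2.3917) ≈ 1.5465


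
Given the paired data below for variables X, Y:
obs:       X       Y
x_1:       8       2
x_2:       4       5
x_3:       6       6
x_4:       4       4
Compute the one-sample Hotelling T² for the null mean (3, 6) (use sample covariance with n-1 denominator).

Step 1 — sample mean vector:
  mean(X) = (8 + 4 + 6 + 4) / 4 = 22/4 = 5.5
  mean(Y) = (2 + 5 + 6 + 4) / 4 = 17/4 = 4.25
  x̄ = (5.5, 4.25),  deviation x̄ - mu_0 = (5.5, 4.25) - (3, 6) = (2.5, -1.75).

Step 2 — sample covariance matrix, S[i,j] = (1/(n-1)) · Σ_k (x_{k,i} - mean_i) · (x_{k,j} - mean_j), divisor n-1 = 3:
  S[X,X] = ((2.5)·(2.5) + (-1.5)·(-1.5) + (0.5)·(0.5) + (-1.5)·(-1.5)) / 3 = 11/3 = 3.6667
  S[X,Y] = ((2.5)·(-2.25) + (-1.5)·(0.75) + (0.5)·(1.75) + (-1.5)·(-0.25)) / 3 = -5.5/3 = -1.8333
  S[Y,Y] = ((-2.25)·(-2.25) + (0.75)·(0.75) + (1.75)·(1.75) + (-0.25)·(-0.25)) / 3 = 8.75/3 = 2.9167
  S = [[3.6667, -1.8333],
 [-1.8333, 2.9167]].

Step 3 — invert S. det(S) = 3.6667·2.9167 - (-1.8333)² = 7.3333.
  S^{-1} = (1/det) · [[d, -b], [-b, a]] = [[0.3977, 0.25],
 [0.25, 0.5]].

Step 4 — quadratic form (x̄ - mu_0)^T · S^{-1} · (x̄ - mu_0):
  S^{-1} · (x̄ - mu_0) = (0.5568, -0.25),
  (x̄ - mu_0)^T · [...] = (2.5)·(0.5568) + (-1.75)·(-0.25) = 1.8295.

Step 5 — scale by n: T² = 4 · 1.8295 = 7.3182.

T² ≈ 7.3182


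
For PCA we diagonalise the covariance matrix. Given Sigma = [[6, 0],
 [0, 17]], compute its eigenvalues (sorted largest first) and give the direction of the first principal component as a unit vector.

Step 1 — characteristic polynomial of 2×2 Sigma:
  det(Sigma - λI) = λ² - trace · λ + det = 0.
  trace = 6 + 17 = 23, det = 6·17 - (0)² = 102.
Step 2 — discriminant:
  Δ = trace² - 4·det = 529 - 408 = 121.
Step 3 — eigenvalues:
  λ = (trace ± √Δ)/2 = (23 ± 11)/2,
  λ_1 = 17,  λ_2 = 6.

Step 4 — unit eigenvector for λ_1: Sigma is diagonal, so its eigenvectors are the coordinate axes. λ_1 = 17 is the diagonal entry on the second coordinate axis, hence
  v_1 = (0, 1) (||v_1|| = 1).

λ_1 = 17,  λ_2 = 6;  v_1 ≈ (0, 1)


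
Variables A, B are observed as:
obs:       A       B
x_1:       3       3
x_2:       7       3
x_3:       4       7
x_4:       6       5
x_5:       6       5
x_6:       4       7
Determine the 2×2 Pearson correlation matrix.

Step 1 — column means:
  mean(A) = (3 + 7 + 4 + 6 + 6 + 4) / 6 = 30/6 = 5
  mean(B) = (3 + 3 + 7 + 5 + 5 + 7) / 6 = 30/6 = 5

Step 2 — sample variances and covariances s[i,j] = (1/(n-1)) · Σ_k (x_{k,i} - mean_i) · (x_{k,j} - mean_j), with n-1 = 5:
  s[A,A] = ((-2)·(-2) + (2)·(2) + (-1)·(-1) + (1)·(1) + (1)·(1) + (-1)·(-1)) / 5 = 12/5 = 2.4
  s[A,B] = ((-2)·(-2) + (2)·(-2) + (-1)·(2) + (1)·(0) + (1)·(0) + (-1)·(2)) / 5 = -4/5 = -0.8
  s[B,B] = ((-2)·(-2) + (-2)·(-2) + (2)·(2) + (0)·(0) + (0)·(0) + (2)·(2)) / 5 = 16/5 = 3.2
  Sample standard deviations s_i = √(s[i,i]):
  s(A) = √(2.4) = 1.5492
  s(B) = √(3.2) = 1.7889

Step 3 — r_{ij} = s_{ij} / (s_i · s_j):
  r[A,A] = 1 (diagonal).
  r[A,B] = -0.8 / (1.5492 · 1.7889) = -0.8 / 2.7713 = -0.2887
  r[B,B] = 1 (diagonal).

R is symmetric with unit diagonal. Assembling:

R = [[1, -0.2887],
 [-0.2887, 1]]


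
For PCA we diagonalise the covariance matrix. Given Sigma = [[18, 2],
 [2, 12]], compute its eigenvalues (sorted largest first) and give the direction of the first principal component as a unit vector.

Step 1 — characteristic polynomial of 2×2 Sigma:
  det(Sigma - λI) = λ² - trace · λ + det = 0.
  trace = 18 + 12 = 30, det = 18·12 - (2)² = 212.
Step 2 — discriminant:
  Δ = trace² - 4·det = 900 - 848 = 52.
Step 3 — eigenvalues:
  λ = (trace ± √Δ)/2 = (30 ± 7.2111)/2,
  λ_1 = 18.6056,  λ_2 = 11.3944.

Step 4 — unit eigenvector for λ_1: solve (Sigma - λ_1 I)v = 0. First row:
  (18 - 18.6056)·v_x + (2)·v_y = 0, i.e. (-0.6056)·v_x + (2)·v_y = 0,
  so v ∝ (b, λ_1 - a) = (2, 0.6056) = u.
  ||u|| = √((2)² + (0.6056)²) = √(4.3667) ≈ 2.0897,
  v_1 = u/||u|| ≈ (0.9571, 0.2898) (||v_1|| = 1).

λ_1 = 18.6056,  λ_2 = 11.3944;  v_1 ≈ (0.9571, 0.2898)
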